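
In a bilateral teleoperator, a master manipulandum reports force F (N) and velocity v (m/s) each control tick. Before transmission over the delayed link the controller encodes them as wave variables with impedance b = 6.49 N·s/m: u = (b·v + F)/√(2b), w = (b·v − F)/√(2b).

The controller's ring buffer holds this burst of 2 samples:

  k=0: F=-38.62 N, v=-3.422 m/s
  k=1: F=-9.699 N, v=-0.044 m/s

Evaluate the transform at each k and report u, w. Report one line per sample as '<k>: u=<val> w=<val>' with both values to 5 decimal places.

k=0: b·v=6.49×(-3.422)=-22.20878; √(2b)=3.60278; u=(-22.20878+(-38.62))/3.60278=-16.88386, w=(-22.20878−(-38.62))/3.60278=4.55516
k=1: b·v=6.49×(-0.044)=-0.28556; √(2b)=3.60278; u=(-0.28556+(-9.699))/3.60278=-2.77135, w=(-0.28556−(-9.699))/3.60278=2.61283

0: u=-16.88386 w=4.55516
1: u=-2.77135 w=2.61283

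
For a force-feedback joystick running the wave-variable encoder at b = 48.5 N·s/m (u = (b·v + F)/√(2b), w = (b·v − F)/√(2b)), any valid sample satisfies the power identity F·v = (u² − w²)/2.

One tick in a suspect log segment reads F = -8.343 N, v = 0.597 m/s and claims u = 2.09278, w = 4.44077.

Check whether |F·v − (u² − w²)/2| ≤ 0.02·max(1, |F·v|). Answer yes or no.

no

F·v = (-8.343)×0.597 = -4.9808 W.
(u² − w²)/2 = (4.3797 − 19.7204)/2 = -7.6704 W.
|Δ| = 2.6896;  2% of max(1, |F·v|) = 0.0996.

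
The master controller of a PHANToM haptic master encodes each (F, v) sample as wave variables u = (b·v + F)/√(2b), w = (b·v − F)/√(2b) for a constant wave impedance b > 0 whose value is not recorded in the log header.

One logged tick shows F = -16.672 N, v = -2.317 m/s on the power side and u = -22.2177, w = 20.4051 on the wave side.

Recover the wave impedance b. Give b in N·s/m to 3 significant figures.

u + w = -1.81260;  u + w = √(2b)·v, so √(2b) = -1.81260/(-2.317) = 0.78230.
b = (√(2b))²/2 = 0.61200/2 = 0.30600.
(Check via u − w = 2F/√(2b): u − w = -42.62280, 2F/√(2b) = -42.62278.)

b = 0.306 N·s/m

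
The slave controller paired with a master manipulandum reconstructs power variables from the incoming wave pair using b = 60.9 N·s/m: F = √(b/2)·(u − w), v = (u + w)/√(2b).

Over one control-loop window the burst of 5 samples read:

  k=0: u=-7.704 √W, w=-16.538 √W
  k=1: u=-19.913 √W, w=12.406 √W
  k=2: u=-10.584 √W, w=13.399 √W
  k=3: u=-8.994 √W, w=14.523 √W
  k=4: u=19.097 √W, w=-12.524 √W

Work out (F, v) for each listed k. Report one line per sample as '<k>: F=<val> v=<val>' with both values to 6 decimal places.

k=0: u−w=8.834000, u+w=-24.242000; √(b/2)=5.518152, √(2b)=11.036304; F=5.518152×8.834=48.747354, v=-24.242000/11.036304=-2.196569
k=1: u−w=-32.319000, u+w=-7.507000; √(b/2)=5.518152, √(2b)=11.036304; F=5.518152×(-32.319)=-178.341150, v=-7.507000/11.036304=-0.680210
k=2: u−w=-23.983000, u+w=2.815000; √(b/2)=5.518152, √(2b)=11.036304; F=5.518152×(-23.983)=-132.341836, v=2.815000/11.036304=0.255067
k=3: u−w=-23.517000, u+w=5.529000; √(b/2)=5.518152, √(2b)=11.036304; F=5.518152×(-23.517)=-129.770377, v=5.529000/11.036304=0.500983
k=4: u−w=31.621000, u+w=6.573000; √(b/2)=5.518152, √(2b)=11.036304; F=5.518152×31.621=174.489480, v=6.573000/11.036304=0.595580

0: F=48.747354 v=-2.196569
1: F=-178.341150 v=-0.680210
2: F=-132.341836 v=0.255067
3: F=-129.770377 v=0.500983
4: F=174.489480 v=0.595580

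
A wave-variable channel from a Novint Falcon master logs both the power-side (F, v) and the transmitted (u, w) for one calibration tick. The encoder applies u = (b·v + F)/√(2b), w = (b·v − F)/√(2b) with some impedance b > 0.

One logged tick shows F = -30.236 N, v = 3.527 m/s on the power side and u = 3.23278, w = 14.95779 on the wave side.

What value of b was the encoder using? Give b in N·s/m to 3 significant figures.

b = 13.3 N·s/m

u + w = 18.19057;  u + w = √(2b)·v, so √(2b) = 18.19057/3.527 = 5.15752.
b = (√(2b))²/2 = 26.60000/2 = 13.30000.
(Check via u − w = 2F/√(2b): u − w = -11.72501, 2F/√(2b) = -11.72502.)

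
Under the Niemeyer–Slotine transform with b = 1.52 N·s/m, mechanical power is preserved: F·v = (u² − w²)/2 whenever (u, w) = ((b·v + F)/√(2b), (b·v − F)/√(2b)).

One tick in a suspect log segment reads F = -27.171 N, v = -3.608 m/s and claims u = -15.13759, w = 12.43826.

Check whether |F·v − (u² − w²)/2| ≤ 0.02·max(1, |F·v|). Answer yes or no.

no

F·v = (-27.171)×(-3.608) = 98.0330 W.
(u² − w²)/2 = (229.1466 − 154.7103)/2 = 37.2182 W.
|Δ| = 60.8148;  2% of max(1, |F·v|) = 1.9607.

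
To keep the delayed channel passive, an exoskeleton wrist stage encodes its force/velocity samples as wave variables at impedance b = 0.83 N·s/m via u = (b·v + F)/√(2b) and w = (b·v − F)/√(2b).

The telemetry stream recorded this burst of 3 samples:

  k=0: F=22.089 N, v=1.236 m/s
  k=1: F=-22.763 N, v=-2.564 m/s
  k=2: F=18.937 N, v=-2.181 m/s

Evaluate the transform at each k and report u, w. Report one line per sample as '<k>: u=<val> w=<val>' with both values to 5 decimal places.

0: u=17.94063 w=-16.34815
1: u=-19.31926 w=16.01577
2: u=13.29295 w=-16.10297

k=0: b·v=0.83×1.236=1.02588; √(2b)=1.28841; u=(1.02588+22.089)/1.28841=17.94063, w=(1.02588−22.089)/1.28841=-16.34815
k=1: b·v=0.83×(-2.564)=-2.12812; √(2b)=1.28841; u=(-2.12812+(-22.763))/1.28841=-19.31926, w=(-2.12812−(-22.763))/1.28841=16.01577
k=2: b·v=0.83×(-2.181)=-1.81023; √(2b)=1.28841; u=(-1.81023+18.937)/1.28841=13.29295, w=(-1.81023−18.937)/1.28841=-16.10297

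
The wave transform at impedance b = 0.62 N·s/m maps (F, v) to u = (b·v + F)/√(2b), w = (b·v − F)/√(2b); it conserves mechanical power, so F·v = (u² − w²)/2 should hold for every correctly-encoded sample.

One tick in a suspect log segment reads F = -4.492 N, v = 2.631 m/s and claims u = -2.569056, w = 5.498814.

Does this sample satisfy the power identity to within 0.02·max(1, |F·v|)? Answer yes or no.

yes

F·v = (-4.492)×2.631 = -11.818452 W.
(u² − w²)/2 = (6.600049 − 30.236955)/2 = -11.818453 W.
|Δ| = 0.000001;  2% of max(1, |F·v|) = 0.236369.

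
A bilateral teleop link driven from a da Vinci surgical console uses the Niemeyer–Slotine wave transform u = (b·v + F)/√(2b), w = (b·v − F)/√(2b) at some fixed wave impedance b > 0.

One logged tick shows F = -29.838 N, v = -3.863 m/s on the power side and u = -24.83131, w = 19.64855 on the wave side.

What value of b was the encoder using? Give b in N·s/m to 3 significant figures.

u + w = -5.18276;  u + w = √(2b)·v, so √(2b) = -5.18276/(-3.863) = 1.34164.
b = (√(2b))²/2 = 1.80000/2 = 0.90000.
(Check via u − w = 2F/√(2b): u − w = -44.47986, 2F/√(2b) = -44.47985.)

b = 0.9 N·s/m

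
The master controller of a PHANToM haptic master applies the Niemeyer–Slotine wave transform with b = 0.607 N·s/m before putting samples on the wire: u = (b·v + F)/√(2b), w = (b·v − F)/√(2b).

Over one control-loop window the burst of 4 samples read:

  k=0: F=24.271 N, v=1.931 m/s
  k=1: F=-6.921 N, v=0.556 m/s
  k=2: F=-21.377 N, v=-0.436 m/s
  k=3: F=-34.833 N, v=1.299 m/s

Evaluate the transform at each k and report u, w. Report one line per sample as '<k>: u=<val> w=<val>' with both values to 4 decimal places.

0: u=23.0920 w=-20.9644
1: u=-5.9751 w=6.5877
2: u=-19.6418 w=19.1614
3: u=-30.8985 w=32.3298

k=0: b·v=0.607×1.931=1.1721; √(2b)=1.1018; u=(1.1721+24.271)/1.1018=23.0920, w=(1.1721−24.271)/1.1018=-20.9644
k=1: b·v=0.607×0.556=0.3375; √(2b)=1.1018; u=(0.3375+(-6.921))/1.1018=-5.9751, w=(0.3375−(-6.921))/1.1018=6.5877
k=2: b·v=0.607×(-0.436)=-0.2647; √(2b)=1.1018; u=(-0.2647+(-21.377))/1.1018=-19.6418, w=(-0.2647−(-21.377))/1.1018=19.1614
k=3: b·v=0.607×1.299=0.7885; √(2b)=1.1018; u=(0.7885+(-34.833))/1.1018=-30.8985, w=(0.7885−(-34.833))/1.1018=32.3298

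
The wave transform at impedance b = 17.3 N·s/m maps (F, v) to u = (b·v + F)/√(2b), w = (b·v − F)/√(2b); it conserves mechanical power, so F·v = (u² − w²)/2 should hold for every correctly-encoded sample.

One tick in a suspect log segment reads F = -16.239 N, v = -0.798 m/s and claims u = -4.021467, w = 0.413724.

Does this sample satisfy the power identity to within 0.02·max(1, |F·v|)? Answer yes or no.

F·v = (-16.239)×(-0.798) = 12.958722 W.
(u² − w²)/2 = (16.172197 − 0.171168)/2 = 8.000515 W.
|Δ| = 4.958207;  2% of max(1, |F·v|) = 0.259174.

no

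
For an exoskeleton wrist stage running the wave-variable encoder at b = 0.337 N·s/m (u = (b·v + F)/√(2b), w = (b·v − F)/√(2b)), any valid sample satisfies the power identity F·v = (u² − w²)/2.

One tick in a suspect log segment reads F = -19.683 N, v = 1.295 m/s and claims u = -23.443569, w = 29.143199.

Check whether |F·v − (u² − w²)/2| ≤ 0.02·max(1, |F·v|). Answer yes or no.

F·v = (-19.683)×1.295 = -25.489485 W.
(u² − w²)/2 = (549.600927 − 849.326048)/2 = -149.862560 W.
|Δ| = 124.373075;  2% of max(1, |F·v|) = 0.509790.

no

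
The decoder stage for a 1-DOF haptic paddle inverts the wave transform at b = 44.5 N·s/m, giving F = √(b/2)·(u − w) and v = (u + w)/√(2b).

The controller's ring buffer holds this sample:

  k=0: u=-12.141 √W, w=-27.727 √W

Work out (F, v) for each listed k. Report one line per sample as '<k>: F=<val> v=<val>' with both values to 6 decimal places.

k=0: u−w=15.586000, u+w=-39.868000; √(b/2)=4.716991, √(2b)=9.433981; F=4.716991×15.586=73.519015, v=-39.868000/9.433981=-4.226000

0: F=73.519015 v=-4.226000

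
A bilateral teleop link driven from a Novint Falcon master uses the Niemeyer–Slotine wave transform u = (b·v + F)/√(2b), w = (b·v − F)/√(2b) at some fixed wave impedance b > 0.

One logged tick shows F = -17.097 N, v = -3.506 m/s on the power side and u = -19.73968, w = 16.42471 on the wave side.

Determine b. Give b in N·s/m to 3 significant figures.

u + w = -3.31497;  u + w = √(2b)·v, so √(2b) = -3.31497/(-3.506) = 0.94551.
b = (√(2b))²/2 = 0.89400/2 = 0.44700.
(Check via u − w = 2F/√(2b): u − w = -36.16439, 2F/√(2b) = -36.16448.)

b = 0.447 N·s/m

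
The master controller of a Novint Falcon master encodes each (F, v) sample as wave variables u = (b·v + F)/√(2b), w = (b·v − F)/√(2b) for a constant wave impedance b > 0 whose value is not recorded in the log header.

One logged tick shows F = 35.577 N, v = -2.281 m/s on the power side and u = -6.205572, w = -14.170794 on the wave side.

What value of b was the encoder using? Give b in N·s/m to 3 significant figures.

u + w = -20.376366;  u + w = √(2b)·v, so √(2b) = -20.376366/(-2.281) = 8.933085.
b = (√(2b))²/2 = 79.800001/2 = 39.900000.
(Check via u − w = 2F/√(2b): u − w = 7.965222, 2F/√(2b) = 7.965222.)

b = 39.9 N·s/m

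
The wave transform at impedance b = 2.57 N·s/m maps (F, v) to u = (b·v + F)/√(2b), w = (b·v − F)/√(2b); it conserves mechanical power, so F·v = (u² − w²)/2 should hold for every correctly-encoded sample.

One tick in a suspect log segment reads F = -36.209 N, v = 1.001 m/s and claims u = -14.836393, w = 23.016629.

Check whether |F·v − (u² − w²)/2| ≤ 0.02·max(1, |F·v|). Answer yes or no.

no

F·v = (-36.209)×1.001 = -36.245209 W.
(u² − w²)/2 = (220.118557 − 529.765211)/2 = -154.823327 W.
|Δ| = 118.578118;  2% of max(1, |F·v|) = 0.724904.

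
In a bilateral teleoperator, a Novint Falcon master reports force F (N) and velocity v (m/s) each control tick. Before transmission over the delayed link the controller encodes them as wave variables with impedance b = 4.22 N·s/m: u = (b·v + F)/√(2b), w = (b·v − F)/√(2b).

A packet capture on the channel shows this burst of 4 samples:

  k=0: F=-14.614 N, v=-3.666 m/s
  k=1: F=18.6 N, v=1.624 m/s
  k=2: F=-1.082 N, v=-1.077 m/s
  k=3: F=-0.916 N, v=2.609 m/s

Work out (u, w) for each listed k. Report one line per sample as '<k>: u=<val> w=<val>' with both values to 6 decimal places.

0: u=-10.355519 w=-0.294826
1: u=8.761380 w=-4.043388
2: u=-1.936873 w=-1.191993
3: u=3.474491 w=4.105092

k=0: b·v=4.22×(-3.666)=-15.470520; √(2b)=2.905168; u=(-15.470520+(-14.614))/2.905168=-10.355519, w=(-15.470520−(-14.614))/2.905168=-0.294826
k=1: b·v=4.22×1.624=6.853280; √(2b)=2.905168; u=(6.853280+18.6)/2.905168=8.761380, w=(6.853280−18.6)/2.905168=-4.043388
k=2: b·v=4.22×(-1.077)=-4.544940; √(2b)=2.905168; u=(-4.544940+(-1.082))/2.905168=-1.936873, w=(-4.544940−(-1.082))/2.905168=-1.191993
k=3: b·v=4.22×2.609=11.009980; √(2b)=2.905168; u=(11.009980+(-0.916))/2.905168=3.474491, w=(11.009980−(-0.916))/2.905168=4.105092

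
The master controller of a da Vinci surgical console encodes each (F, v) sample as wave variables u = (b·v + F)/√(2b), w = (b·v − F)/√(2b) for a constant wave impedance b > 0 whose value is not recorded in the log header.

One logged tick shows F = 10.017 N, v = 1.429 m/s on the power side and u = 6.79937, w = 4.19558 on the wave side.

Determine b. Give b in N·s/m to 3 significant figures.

b = 29.6 N·s/m

u + w = 10.9949;  u + w = √(2b)·v, so √(2b) = 10.9949/1.429 = 7.6942.
b = (√(2b))²/2 = 59.2000/2 = 29.6000.
(Check via u − w = 2F/√(2b): u − w = 2.6038, 2F/√(2b) = 2.6038.)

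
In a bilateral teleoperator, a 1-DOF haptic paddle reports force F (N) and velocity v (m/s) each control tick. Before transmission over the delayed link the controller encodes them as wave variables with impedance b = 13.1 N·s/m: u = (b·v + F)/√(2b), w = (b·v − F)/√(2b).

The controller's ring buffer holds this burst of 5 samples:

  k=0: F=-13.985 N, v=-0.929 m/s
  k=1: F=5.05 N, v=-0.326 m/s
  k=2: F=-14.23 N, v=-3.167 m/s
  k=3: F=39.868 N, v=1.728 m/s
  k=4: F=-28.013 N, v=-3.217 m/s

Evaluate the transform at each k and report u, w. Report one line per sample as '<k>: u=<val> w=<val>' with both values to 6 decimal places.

k=0: b·v=13.1×(-0.929)=-12.169900; √(2b)=5.118594; u=(-12.169900+(-13.985))/5.118594=-5.109783, w=(-12.169900−(-13.985))/5.118594=0.354609
k=1: b·v=13.1×(-0.326)=-4.270600; √(2b)=5.118594; u=(-4.270600+5.05)/5.118594=0.152268, w=(-4.270600−5.05)/5.118594=-1.820930
k=2: b·v=13.1×(-3.167)=-41.487700; √(2b)=5.118594; u=(-41.487700+(-14.23))/5.118594=-10.885353, w=(-41.487700−(-14.23))/5.118594=-5.325232
k=3: b·v=13.1×1.728=22.636800; √(2b)=5.118594; u=(22.636800+39.868)/5.118594=12.211323, w=(22.636800−39.868)/5.118594=-3.366393
k=4: b·v=13.1×(-3.217)=-42.142700; √(2b)=5.118594; u=(-42.142700+(-28.013))/5.118594=-13.706050, w=(-42.142700−(-28.013))/5.118594=-2.760465

0: u=-5.109783 w=0.354609
1: u=0.152268 w=-1.820930
2: u=-10.885353 w=-5.325232
3: u=12.211323 w=-3.366393
4: u=-13.706050 w=-2.760465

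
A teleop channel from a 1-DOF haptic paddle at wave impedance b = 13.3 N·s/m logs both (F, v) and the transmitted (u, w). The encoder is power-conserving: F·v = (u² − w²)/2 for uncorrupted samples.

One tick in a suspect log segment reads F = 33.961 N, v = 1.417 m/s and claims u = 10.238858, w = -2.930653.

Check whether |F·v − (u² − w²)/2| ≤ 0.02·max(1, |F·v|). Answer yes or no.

yes

F·v = 33.961×1.417 = 48.122737 W.
(u² − w²)/2 = (104.834213 − 8.588727)/2 = 48.122743 W.
|Δ| = 0.000006;  2% of max(1, |F·v|) = 0.962455.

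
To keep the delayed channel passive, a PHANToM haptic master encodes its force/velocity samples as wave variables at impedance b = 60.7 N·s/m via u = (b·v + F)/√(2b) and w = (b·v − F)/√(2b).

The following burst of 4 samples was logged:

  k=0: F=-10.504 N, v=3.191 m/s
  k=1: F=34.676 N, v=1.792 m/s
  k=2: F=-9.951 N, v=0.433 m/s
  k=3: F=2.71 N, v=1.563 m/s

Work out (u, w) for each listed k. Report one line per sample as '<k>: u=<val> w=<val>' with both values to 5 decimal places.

k=0: b·v=60.7×3.191=193.69370; √(2b)=11.01817; u=(193.69370+(-10.504))/11.01817=16.62615, w=(193.69370−(-10.504))/11.01817=18.53282
k=1: b·v=60.7×1.792=108.77440; √(2b)=11.01817; u=(108.77440+34.676)/11.01817=13.01944, w=(108.77440−34.676)/11.01817=6.72511
k=2: b·v=60.7×0.433=26.28310; √(2b)=11.01817; u=(26.28310+(-9.951))/11.01817=1.48229, w=(26.28310−(-9.951))/11.01817=3.28858
k=3: b·v=60.7×1.563=94.87410; √(2b)=11.01817; u=(94.87410+2.71)/11.01817=8.85665, w=(94.87410−2.71)/11.01817=8.36474

0: u=16.62615 w=18.53282
1: u=13.01944 w=6.72511
2: u=1.48229 w=3.28858
3: u=8.85665 w=8.36474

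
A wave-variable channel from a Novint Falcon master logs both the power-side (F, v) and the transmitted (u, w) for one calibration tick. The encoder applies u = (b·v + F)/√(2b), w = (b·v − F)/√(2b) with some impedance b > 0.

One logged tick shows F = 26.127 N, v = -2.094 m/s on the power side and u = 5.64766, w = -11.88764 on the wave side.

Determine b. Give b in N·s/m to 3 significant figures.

u + w = -6.2400;  u + w = √(2b)·v, so √(2b) = -6.2400/(-2.094) = 2.9799.
b = (√(2b))²/2 = 8.8800/2 = 4.4400.
(Check via u − w = 2F/√(2b): u − w = 17.5353, 2F/√(2b) = 17.5353.)

b = 4.44 N·s/m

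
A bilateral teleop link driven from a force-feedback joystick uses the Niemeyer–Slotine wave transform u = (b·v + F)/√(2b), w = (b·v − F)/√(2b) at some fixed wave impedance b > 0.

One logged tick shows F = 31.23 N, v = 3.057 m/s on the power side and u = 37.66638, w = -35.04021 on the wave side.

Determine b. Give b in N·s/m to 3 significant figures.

u + w = 2.6262;  u + w = √(2b)·v, so √(2b) = 2.6262/3.057 = 0.8591.
b = (√(2b))²/2 = 0.7380/2 = 0.3690.
(Check via u − w = 2F/√(2b): u − w = 72.7066, 2F/√(2b) = 72.7067.)

b = 0.369 N·s/m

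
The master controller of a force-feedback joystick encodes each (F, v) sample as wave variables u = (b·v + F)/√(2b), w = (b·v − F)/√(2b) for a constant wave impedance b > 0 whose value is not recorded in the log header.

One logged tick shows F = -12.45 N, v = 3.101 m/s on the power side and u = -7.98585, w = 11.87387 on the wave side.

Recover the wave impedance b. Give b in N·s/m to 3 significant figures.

u + w = 3.8880;  u + w = √(2b)·v, so √(2b) = 3.8880/3.101 = 1.2538.
b = (√(2b))²/2 = 1.5720/2 = 0.7860.
(Check via u − w = 2F/√(2b): u − w = -19.8597, 2F/√(2b) = -19.8597.)

b = 0.786 N·s/m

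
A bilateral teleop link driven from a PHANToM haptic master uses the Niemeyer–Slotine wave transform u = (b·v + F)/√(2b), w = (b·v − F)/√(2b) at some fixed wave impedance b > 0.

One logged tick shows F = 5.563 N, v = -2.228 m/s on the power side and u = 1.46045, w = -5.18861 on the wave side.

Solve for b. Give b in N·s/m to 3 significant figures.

b = 1.4 N·s/m

u + w = -3.7282;  u + w = √(2b)·v, so √(2b) = -3.7282/(-2.228) = 1.6733.
b = (√(2b))²/2 = 2.8000/2 = 1.4000.
(Check via u − w = 2F/√(2b): u − w = 6.6491, 2F/√(2b) = 6.6491.)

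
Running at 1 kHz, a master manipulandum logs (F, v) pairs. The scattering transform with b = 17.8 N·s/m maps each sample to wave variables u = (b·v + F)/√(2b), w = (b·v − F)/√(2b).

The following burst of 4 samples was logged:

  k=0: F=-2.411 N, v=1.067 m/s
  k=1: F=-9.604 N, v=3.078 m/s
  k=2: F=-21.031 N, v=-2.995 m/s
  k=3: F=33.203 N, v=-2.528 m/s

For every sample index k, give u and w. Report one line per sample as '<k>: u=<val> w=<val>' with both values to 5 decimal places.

0: u=2.77908 w=3.58725
1: u=7.57292 w=10.79219
2: u=-12.45975 w=-5.41014
3: u=-1.97691 w=-13.10658

k=0: b·v=17.8×1.067=18.99260; √(2b)=5.96657; u=(18.99260+(-2.411))/5.96657=2.77908, w=(18.99260−(-2.411))/5.96657=3.58725
k=1: b·v=17.8×3.078=54.78840; √(2b)=5.96657; u=(54.78840+(-9.604))/5.96657=7.57292, w=(54.78840−(-9.604))/5.96657=10.79219
k=2: b·v=17.8×(-2.995)=-53.31100; √(2b)=5.96657; u=(-53.31100+(-21.031))/5.96657=-12.45975, w=(-53.31100−(-21.031))/5.96657=-5.41014
k=3: b·v=17.8×(-2.528)=-44.99840; √(2b)=5.96657; u=(-44.99840+33.203)/5.96657=-1.97691, w=(-44.99840−33.203)/5.96657=-13.10658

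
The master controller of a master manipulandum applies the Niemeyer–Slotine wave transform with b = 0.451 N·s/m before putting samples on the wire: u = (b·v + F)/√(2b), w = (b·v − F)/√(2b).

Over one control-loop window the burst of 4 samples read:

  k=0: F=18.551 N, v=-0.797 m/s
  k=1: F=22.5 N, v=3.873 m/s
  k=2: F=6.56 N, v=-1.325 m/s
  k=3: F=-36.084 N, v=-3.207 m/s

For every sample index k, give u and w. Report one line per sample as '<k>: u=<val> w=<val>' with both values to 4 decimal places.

0: u=19.1543 w=-19.9113
1: u=25.5299 w=-21.8516
2: u=6.2780 w=-7.5364
3: u=-39.5166 w=36.4708

k=0: b·v=0.451×(-0.797)=-0.3594; √(2b)=0.9497; u=(-0.3594+18.551)/0.9497=19.1543, w=(-0.3594−18.551)/0.9497=-19.9113
k=1: b·v=0.451×3.873=1.7467; √(2b)=0.9497; u=(1.7467+22.5)/0.9497=25.5299, w=(1.7467−22.5)/0.9497=-21.8516
k=2: b·v=0.451×(-1.325)=-0.5976; √(2b)=0.9497; u=(-0.5976+6.56)/0.9497=6.2780, w=(-0.5976−6.56)/0.9497=-7.5364
k=3: b·v=0.451×(-3.207)=-1.4464; √(2b)=0.9497; u=(-1.4464+(-36.084))/0.9497=-39.5166, w=(-1.4464−(-36.084))/0.9497=36.4708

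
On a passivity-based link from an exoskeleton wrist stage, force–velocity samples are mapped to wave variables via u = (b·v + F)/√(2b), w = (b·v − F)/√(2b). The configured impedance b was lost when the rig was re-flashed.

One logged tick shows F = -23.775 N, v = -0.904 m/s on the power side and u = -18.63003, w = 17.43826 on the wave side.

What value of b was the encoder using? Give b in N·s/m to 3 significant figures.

b = 0.869 N·s/m

u + w = -1.19177;  u + w = √(2b)·v, so √(2b) = -1.19177/(-0.904) = 1.31833.
b = (√(2b))²/2 = 1.73799/2 = 0.86900.
(Check via u − w = 2F/√(2b): u − w = -36.06829, 2F/√(2b) = -36.06837.)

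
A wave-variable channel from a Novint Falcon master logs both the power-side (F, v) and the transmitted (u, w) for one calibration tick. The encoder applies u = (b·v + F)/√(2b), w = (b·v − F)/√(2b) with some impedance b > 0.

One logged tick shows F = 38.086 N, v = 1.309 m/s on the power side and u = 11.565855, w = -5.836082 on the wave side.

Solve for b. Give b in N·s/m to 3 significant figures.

u + w = 5.729773;  u + w = √(2b)·v, so √(2b) = 5.729773/1.309 = 4.377214.
b = (√(2b))²/2 = 19.160002/2 = 9.580001.
(Check via u − w = 2F/√(2b): u − w = 17.401937, 2F/√(2b) = 17.401937.)

b = 9.58 N·s/m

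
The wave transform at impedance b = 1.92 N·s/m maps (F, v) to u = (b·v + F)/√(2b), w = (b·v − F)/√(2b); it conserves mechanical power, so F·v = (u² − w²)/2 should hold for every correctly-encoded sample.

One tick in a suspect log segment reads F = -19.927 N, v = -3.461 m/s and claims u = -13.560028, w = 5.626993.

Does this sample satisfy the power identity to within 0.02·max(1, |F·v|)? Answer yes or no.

F·v = (-19.927)×(-3.461) = 68.967347 W.
(u² − w²)/2 = (183.874359 − 31.663050)/2 = 76.105655 W.
|Δ| = 7.138308;  2% of max(1, |F·v|) = 1.379347.

no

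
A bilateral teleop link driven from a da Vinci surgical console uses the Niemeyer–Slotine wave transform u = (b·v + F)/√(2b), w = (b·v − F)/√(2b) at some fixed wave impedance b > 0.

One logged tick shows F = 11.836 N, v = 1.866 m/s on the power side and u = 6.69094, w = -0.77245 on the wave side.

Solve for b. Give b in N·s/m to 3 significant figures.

u + w = 5.91849;  u + w = √(2b)·v, so √(2b) = 5.91849/1.866 = 3.17175.
b = (√(2b))²/2 = 10.06001/2 = 5.03001.
(Check via u − w = 2F/√(2b): u − w = 7.46339, 2F/√(2b) = 7.46338.)

b = 5.03 N·s/m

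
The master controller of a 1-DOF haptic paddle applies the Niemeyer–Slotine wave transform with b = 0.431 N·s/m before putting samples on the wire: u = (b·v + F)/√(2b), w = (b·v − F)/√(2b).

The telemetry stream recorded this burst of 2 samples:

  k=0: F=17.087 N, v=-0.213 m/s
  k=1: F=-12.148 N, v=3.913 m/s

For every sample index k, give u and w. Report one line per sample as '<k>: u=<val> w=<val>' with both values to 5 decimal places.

k=0: b·v=0.431×(-0.213)=-0.09180; √(2b)=0.92844; u=(-0.09180+17.087)/0.92844=18.30512, w=(-0.09180−17.087)/0.92844=-18.50288
k=1: b·v=0.431×3.913=1.68650; √(2b)=0.92844; u=(1.68650+(-12.148))/0.92844=-11.26783, w=(1.68650−(-12.148))/0.92844=14.90081

0: u=18.30512 w=-18.50288
1: u=-11.26783 w=14.90081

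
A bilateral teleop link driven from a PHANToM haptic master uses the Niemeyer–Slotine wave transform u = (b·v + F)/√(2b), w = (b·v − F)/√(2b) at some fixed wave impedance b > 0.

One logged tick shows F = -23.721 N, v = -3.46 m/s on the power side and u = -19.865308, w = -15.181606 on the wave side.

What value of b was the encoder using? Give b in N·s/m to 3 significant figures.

b = 51.3 N·s/m

u + w = -35.046914;  u + w = √(2b)·v, so √(2b) = -35.046914/(-3.46) = 10.129166.
b = (√(2b))²/2 = 102.600002/2 = 51.300001.
(Check via u − w = 2F/√(2b): u − w = -4.683702, 2F/√(2b) = -4.683703.)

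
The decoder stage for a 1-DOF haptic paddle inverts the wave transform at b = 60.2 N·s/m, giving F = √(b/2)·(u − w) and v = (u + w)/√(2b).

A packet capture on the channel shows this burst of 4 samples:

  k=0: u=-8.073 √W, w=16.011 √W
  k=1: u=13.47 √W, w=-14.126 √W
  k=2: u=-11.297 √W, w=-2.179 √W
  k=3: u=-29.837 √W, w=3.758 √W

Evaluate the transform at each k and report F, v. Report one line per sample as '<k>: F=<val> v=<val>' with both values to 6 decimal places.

0: F=-132.133174 v=0.723432
1: F=151.401223 v=-0.059785
2: F=-50.024509 v=-1.228140
3: F=-184.313817 v=-2.376718

k=0: u−w=-24.084000, u+w=7.938000; √(b/2)=5.486347, √(2b)=10.972693; F=5.486347×(-24.084)=-132.133174, v=7.938000/10.972693=0.723432
k=1: u−w=27.596000, u+w=-0.656000; √(b/2)=5.486347, √(2b)=10.972693; F=5.486347×27.596=151.401223, v=-0.656000/10.972693=-0.059785
k=2: u−w=-9.118000, u+w=-13.476000; √(b/2)=5.486347, √(2b)=10.972693; F=5.486347×(-9.118)=-50.024509, v=-13.476000/10.972693=-1.228140
k=3: u−w=-33.595000, u+w=-26.079000; √(b/2)=5.486347, √(2b)=10.972693; F=5.486347×(-33.595)=-184.313817, v=-26.079000/10.972693=-2.376718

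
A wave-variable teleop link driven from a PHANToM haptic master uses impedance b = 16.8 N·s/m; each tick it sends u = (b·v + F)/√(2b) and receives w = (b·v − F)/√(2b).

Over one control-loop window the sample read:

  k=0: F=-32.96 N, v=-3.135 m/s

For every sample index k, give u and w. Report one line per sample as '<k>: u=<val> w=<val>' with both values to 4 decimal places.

k=0: b·v=16.8×(-3.135)=-52.6680; √(2b)=5.7966; u=(-52.6680+(-32.96))/5.7966=-14.7722, w=(-52.6680−(-32.96))/5.7966=-3.4000

0: u=-14.7722 w=-3.4000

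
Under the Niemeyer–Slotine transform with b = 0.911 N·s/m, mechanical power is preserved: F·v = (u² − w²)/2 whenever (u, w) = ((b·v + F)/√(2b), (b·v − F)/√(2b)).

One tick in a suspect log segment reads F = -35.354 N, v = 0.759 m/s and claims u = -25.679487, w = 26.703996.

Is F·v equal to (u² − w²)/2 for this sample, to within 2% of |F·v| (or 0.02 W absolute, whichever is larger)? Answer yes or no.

yes

F·v = (-35.354)×0.759 = -26.833686 W.
(u² − w²)/2 = (659.436053 − 713.103402)/2 = -26.833675 W.
|Δ| = 0.000011;  2% of max(1, |F·v|) = 0.536674.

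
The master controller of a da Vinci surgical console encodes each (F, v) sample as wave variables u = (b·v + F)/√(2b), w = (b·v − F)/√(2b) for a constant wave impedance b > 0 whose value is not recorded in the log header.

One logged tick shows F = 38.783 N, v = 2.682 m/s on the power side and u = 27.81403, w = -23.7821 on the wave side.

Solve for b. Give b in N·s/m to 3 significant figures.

u + w = 4.0319;  u + w = √(2b)·v, so √(2b) = 4.0319/2.682 = 1.5033.
b = (√(2b))²/2 = 2.2600/2 = 1.1300.
(Check via u − w = 2F/√(2b): u − w = 51.5961, 2F/√(2b) = 51.5961.)

b = 1.13 N·s/m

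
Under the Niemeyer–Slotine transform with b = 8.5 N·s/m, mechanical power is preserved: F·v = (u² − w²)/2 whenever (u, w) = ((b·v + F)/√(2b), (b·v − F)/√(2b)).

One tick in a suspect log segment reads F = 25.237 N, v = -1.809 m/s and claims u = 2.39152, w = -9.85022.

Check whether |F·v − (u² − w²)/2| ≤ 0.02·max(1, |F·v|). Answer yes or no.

yes

F·v = 25.237×(-1.809) = -45.65373 W.
(u² − w²)/2 = (5.71937 − 97.02683)/2 = -45.65373 W.
|Δ| = 0.00000;  2% of max(1, |F·v|) = 0.91307.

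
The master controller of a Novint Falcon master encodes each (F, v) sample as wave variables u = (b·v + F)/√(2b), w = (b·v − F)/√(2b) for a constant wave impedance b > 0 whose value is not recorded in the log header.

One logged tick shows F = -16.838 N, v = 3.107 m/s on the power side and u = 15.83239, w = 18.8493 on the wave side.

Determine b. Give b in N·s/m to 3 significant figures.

u + w = 34.6817;  u + w = √(2b)·v, so √(2b) = 34.6817/3.107 = 11.1624.
b = (√(2b))²/2 = 124.6000/2 = 62.3000.
(Check via u − w = 2F/√(2b): u − w = -3.0169, 2F/√(2b) = -3.0169.)

b = 62.3 N·s/m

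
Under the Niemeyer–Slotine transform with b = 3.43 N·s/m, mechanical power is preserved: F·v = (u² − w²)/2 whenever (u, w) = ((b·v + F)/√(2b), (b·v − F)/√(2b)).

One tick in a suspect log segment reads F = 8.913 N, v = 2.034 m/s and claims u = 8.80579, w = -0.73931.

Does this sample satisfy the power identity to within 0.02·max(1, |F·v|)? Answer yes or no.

F·v = 8.913×2.034 = 18.1290 W.
(u² − w²)/2 = (77.5419 − 0.5466)/2 = 38.4977 W.
|Δ| = 20.3686;  2% of max(1, |F·v|) = 0.3626.

no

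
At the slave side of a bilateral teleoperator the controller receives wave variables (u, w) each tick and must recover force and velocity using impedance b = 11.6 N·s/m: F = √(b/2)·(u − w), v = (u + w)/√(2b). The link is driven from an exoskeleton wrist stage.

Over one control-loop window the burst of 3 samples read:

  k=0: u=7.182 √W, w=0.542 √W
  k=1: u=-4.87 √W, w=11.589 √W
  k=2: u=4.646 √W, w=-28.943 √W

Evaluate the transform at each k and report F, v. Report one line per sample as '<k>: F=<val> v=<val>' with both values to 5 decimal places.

k=0: u−w=6.64000, u+w=7.72400; √(b/2)=2.40832, √(2b)=4.81664; F=2.40832×6.64=15.99124, v=7.72400/4.81664=1.60361
k=1: u−w=-16.45900, u+w=6.71900; √(b/2)=2.40832, √(2b)=4.81664; F=2.40832×(-16.459)=-39.63852, v=6.71900/4.81664=1.39496
k=2: u−w=33.58900, u+w=-24.29700; √(b/2)=2.40832, √(2b)=4.81664; F=2.40832×33.589=80.89302, v=-24.29700/4.81664=-5.04439

0: F=15.99124 v=1.60361
1: F=-39.63852 v=1.39496
2: F=80.89302 v=-5.04439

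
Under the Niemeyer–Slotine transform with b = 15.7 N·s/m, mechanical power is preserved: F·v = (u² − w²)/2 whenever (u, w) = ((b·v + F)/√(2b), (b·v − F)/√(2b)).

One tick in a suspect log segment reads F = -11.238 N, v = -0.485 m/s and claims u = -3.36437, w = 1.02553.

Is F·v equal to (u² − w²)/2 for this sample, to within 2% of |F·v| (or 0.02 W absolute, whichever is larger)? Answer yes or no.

F·v = (-11.238)×(-0.485) = 5.45043 W.
(u² − w²)/2 = (11.31899 − 1.05171)/2 = 5.13364 W.
|Δ| = 0.31679;  2% of max(1, |F·v|) = 0.10901.

no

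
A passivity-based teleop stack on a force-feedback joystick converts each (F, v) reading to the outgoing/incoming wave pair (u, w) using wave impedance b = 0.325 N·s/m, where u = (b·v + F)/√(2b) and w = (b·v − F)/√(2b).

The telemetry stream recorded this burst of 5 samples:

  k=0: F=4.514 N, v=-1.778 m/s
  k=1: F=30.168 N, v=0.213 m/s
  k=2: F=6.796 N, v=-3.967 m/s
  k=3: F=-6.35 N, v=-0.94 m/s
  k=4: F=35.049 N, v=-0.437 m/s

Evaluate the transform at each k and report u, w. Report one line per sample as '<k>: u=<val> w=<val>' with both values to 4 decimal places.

0: u=4.8822 w=-6.3157
1: u=37.5047 w=-37.3329
2: u=6.8303 w=-10.0285
3: u=-8.2551 w=7.4973
4: u=43.2968 w=-43.6491

k=0: b·v=0.325×(-1.778)=-0.5778; √(2b)=0.8062; u=(-0.5778+4.514)/0.8062=4.8822, w=(-0.5778−4.514)/0.8062=-6.3157
k=1: b·v=0.325×0.213=0.0692; √(2b)=0.8062; u=(0.0692+30.168)/0.8062=37.5047, w=(0.0692−30.168)/0.8062=-37.3329
k=2: b·v=0.325×(-3.967)=-1.2893; √(2b)=0.8062; u=(-1.2893+6.796)/0.8062=6.8303, w=(-1.2893−6.796)/0.8062=-10.0285
k=3: b·v=0.325×(-0.94)=-0.3055; √(2b)=0.8062; u=(-0.3055+(-6.35))/0.8062=-8.2551, w=(-0.3055−(-6.35))/0.8062=7.4973
k=4: b·v=0.325×(-0.437)=-0.1420; √(2b)=0.8062; u=(-0.1420+35.049)/0.8062=43.2968, w=(-0.1420−35.049)/0.8062=-43.6491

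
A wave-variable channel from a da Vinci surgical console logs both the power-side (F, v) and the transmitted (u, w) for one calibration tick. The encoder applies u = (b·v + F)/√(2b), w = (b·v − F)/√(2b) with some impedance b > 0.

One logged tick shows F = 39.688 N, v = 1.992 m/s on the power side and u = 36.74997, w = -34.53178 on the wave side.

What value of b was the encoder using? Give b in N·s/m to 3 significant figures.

u + w = 2.2182;  u + w = √(2b)·v, so √(2b) = 2.2182/1.992 = 1.1135.
b = (√(2b))²/2 = 1.2400/2 = 0.6200.
(Check via u − w = 2F/√(2b): u − w = 71.2817, 2F/√(2b) = 71.2820.)

b = 0.62 N·s/m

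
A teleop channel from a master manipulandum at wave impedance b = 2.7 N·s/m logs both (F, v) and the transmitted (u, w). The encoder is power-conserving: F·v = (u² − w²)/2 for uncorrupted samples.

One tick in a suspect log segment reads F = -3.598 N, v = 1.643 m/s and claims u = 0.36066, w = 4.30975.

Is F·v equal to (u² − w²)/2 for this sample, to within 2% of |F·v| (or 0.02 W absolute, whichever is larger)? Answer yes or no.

no

F·v = (-3.598)×1.643 = -5.91151 W.
(u² − w²)/2 = (0.13008 − 18.57395)/2 = -9.22193 W.
|Δ| = 3.31042;  2% of max(1, |F·v|) = 0.11823.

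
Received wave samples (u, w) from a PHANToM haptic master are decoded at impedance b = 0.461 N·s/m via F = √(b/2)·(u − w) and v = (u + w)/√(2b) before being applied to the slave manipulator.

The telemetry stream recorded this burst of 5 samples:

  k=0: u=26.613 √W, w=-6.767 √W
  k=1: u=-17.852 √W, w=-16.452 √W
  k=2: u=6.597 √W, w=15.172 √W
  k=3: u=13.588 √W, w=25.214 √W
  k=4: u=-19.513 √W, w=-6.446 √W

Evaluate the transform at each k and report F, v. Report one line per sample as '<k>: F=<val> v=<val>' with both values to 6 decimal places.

0: F=16.025877 v=20.668432
1: F=-0.672146 v=-35.725581
2: F=-4.116893 v=22.671122
3: F=-5.581691 v=40.409981
4: F=-6.273521 v=-27.034759

k=0: u−w=33.380000, u+w=19.846000; √(b/2)=0.480104, √(2b)=0.960208; F=0.480104×33.38=16.025877, v=19.846000/0.960208=20.668432
k=1: u−w=-1.400000, u+w=-34.304000; √(b/2)=0.480104, √(2b)=0.960208; F=0.480104×(-1.4)=-0.672146, v=-34.304000/0.960208=-35.725581
k=2: u−w=-8.575000, u+w=21.769000; √(b/2)=0.480104, √(2b)=0.960208; F=0.480104×(-8.575)=-4.116893, v=21.769000/0.960208=22.671122
k=3: u−w=-11.626000, u+w=38.802000; √(b/2)=0.480104, √(2b)=0.960208; F=0.480104×(-11.626)=-5.581691, v=38.802000/0.960208=40.409981
k=4: u−w=-13.067000, u+w=-25.959000; √(b/2)=0.480104, √(2b)=0.960208; F=0.480104×(-13.067)=-6.273521, v=-25.959000/0.960208=-27.034759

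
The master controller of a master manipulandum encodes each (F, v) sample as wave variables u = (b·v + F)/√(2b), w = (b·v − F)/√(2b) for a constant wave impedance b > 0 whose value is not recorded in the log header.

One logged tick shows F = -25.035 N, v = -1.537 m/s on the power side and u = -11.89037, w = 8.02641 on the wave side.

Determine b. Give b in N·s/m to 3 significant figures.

b = 3.16 N·s/m

u + w = -3.86396;  u + w = √(2b)·v, so √(2b) = -3.86396/(-1.537) = 2.51396.
b = (√(2b))²/2 = 6.32001/2 = 3.16000.
(Check via u − w = 2F/√(2b): u − w = -19.91678, 2F/√(2b) = -19.91677.)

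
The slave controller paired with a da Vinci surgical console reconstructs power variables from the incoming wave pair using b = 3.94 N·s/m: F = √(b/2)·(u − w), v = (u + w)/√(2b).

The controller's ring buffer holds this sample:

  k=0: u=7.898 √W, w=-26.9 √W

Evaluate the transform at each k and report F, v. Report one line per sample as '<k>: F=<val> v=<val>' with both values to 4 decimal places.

k=0: u−w=34.7980, u+w=-19.0020; √(b/2)=1.4036, √(2b)=2.8071; F=1.4036×34.798=48.8413, v=-19.0020/2.8071=-6.7692

0: F=48.8413 v=-6.7692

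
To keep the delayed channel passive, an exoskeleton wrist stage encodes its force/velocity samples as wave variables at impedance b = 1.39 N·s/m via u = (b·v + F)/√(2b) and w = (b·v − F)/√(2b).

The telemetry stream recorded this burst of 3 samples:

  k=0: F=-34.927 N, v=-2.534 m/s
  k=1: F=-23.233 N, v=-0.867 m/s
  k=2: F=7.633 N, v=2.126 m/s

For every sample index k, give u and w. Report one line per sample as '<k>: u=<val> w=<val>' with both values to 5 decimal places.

0: u=-23.06033 w=18.83531
1: u=-14.65702 w=13.21144
2: u=6.35034 w=-2.80559

k=0: b·v=1.39×(-2.534)=-3.52226; √(2b)=1.66733; u=(-3.52226+(-34.927))/1.66733=-23.06033, w=(-3.52226−(-34.927))/1.66733=18.83531
k=1: b·v=1.39×(-0.867)=-1.20513; √(2b)=1.66733; u=(-1.20513+(-23.233))/1.66733=-14.65702, w=(-1.20513−(-23.233))/1.66733=13.21144
k=2: b·v=1.39×2.126=2.95514; √(2b)=1.66733; u=(2.95514+7.633)/1.66733=6.35034, w=(2.95514−7.633)/1.66733=-2.80559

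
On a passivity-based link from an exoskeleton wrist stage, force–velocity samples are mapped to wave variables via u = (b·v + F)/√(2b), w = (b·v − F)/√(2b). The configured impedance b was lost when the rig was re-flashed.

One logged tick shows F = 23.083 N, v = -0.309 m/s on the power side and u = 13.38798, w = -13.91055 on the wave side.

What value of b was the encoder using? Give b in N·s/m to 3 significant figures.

u + w = -0.5226;  u + w = √(2b)·v, so √(2b) = -0.5226/(-0.309) = 1.6912.
b = (√(2b))²/2 = 2.8600/2 = 1.4300.
(Check via u − w = 2F/√(2b): u − w = 27.2985, 2F/√(2b) = 27.2983.)

b = 1.43 N·s/m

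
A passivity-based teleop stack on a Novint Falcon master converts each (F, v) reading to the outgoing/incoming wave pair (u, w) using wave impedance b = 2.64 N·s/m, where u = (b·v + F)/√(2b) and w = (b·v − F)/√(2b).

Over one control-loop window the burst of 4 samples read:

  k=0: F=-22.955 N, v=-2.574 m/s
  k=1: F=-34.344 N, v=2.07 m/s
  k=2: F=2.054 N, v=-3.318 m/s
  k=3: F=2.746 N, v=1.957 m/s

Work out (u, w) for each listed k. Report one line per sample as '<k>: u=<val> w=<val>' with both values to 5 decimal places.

0: u=-12.94718 w=7.03258
1: u=-12.56806 w=17.32456
2: u=-2.91820 w=-4.70598
3: u=3.44346 w=1.05338

k=0: b·v=2.64×(-2.574)=-6.79536; √(2b)=2.29783; u=(-6.79536+(-22.955))/2.29783=-12.94718, w=(-6.79536−(-22.955))/2.29783=7.03258
k=1: b·v=2.64×2.07=5.46480; √(2b)=2.29783; u=(5.46480+(-34.344))/2.29783=-12.56806, w=(5.46480−(-34.344))/2.29783=17.32456
k=2: b·v=2.64×(-3.318)=-8.75952; √(2b)=2.29783; u=(-8.75952+2.054)/2.29783=-2.91820, w=(-8.75952−2.054)/2.29783=-4.70598
k=3: b·v=2.64×1.957=5.16648; √(2b)=2.29783; u=(5.16648+2.746)/2.29783=3.44346, w=(5.16648−2.746)/2.29783=1.05338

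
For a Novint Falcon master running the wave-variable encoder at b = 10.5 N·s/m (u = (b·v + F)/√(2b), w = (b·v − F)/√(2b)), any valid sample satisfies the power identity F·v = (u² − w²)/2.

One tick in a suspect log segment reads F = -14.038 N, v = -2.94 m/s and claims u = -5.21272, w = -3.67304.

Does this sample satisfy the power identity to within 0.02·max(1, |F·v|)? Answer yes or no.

F·v = (-14.038)×(-2.94) = 41.27172 W.
(u² − w²)/2 = (27.17245 − 13.49122)/2 = 6.84061 W.
|Δ| = 34.43111;  2% of max(1, |F·v|) = 0.82543.

no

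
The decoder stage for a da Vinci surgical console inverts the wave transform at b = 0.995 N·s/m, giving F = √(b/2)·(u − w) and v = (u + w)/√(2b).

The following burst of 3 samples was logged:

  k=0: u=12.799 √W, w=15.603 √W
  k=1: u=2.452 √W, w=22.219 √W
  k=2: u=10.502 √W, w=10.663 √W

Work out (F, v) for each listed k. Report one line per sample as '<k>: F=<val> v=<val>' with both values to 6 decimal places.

k=0: u−w=-2.804000, u+w=28.402000; √(b/2)=0.705337, √(2b)=1.410674; F=0.705337×(-2.804)=-1.977764, v=28.402000/1.410674=20.133644
k=1: u−w=-19.767000, u+w=24.671000; √(b/2)=0.705337, √(2b)=1.410674; F=0.705337×(-19.767)=-13.942393, v=24.671000/1.410674=17.488808
k=2: u−w=-0.161000, u+w=21.165000; √(b/2)=0.705337, √(2b)=1.410674; F=0.705337×(-0.161)=-0.113559, v=21.165000/1.410674=15.003471

0: F=-1.977764 v=20.133644
1: F=-13.942393 v=17.488808
2: F=-0.113559 v=15.003471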